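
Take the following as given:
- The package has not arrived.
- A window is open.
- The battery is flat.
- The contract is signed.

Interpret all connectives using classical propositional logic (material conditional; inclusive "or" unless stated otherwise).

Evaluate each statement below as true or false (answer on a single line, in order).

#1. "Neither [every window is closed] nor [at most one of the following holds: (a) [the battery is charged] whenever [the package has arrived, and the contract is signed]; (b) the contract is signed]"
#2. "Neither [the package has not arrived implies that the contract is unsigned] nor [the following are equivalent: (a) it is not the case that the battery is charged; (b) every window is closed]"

Let Q = "a window is open" (T), P = "the package has arrived" (F), S = "the contract is signed" (T), R = "the battery is charged" (F).

#1: This is ~Q nor (((P & S) -> R) nand S).

~Q = ~T = F
P & S = F & T = F
(P & S) -> R = F -> F = T
((P & S) -> R) nand S = T nand T = F
~Q nor (((P & S) -> R) nand S) = F nor F = T
Thus #1 is true.

#2: In symbols: (~P -> ~S) nor (~R <-> ~Q)

~P = ~F = T
~S = ~T = F
~P -> ~S = T -> F = F
~R = ~F = T
~Q = ~T = F
~R <-> ~Q = T <-> F = F
(~P -> ~S) nor (~R <-> ~Q) = F nor F = T
So #2 is true.

#1 true, #2 true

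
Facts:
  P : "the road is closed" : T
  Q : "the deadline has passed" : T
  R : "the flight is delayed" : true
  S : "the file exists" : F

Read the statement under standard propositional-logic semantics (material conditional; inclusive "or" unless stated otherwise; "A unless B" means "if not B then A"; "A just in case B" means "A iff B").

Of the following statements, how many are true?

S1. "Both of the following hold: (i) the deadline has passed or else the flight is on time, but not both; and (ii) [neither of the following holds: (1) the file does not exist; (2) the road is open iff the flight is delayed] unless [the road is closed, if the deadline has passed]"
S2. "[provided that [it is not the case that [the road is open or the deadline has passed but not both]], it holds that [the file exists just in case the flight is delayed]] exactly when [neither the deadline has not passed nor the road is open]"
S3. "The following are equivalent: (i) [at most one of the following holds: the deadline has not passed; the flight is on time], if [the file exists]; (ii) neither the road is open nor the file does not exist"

S1: This is (Q xor ~R) & ((~S nor (~P <-> R)) | (Q -> P)).

~R = ~T = F
Q xor ~R = T xor F = T
~S = ~F = T
~P = ~T = F
~P <-> R = F <-> T = F
~S nor (~P <-> R) = T nor F = F
Q -> P = T -> T = T
(~S nor (~P <-> R)) | (Q -> P) = F | T = T
(Q xor ~R) & ((~S nor (~P <-> R)) | (Q -> P)) = T & T = T
Hence S1 is true.

S2: Parsed as (~(~P xor Q) -> (S <-> R)) <-> (~Q nor ~P)

~P = ~T = F
~P xor Q = F xor T = T
~(~P xor Q) = ~T = F
S <-> R = F <-> T = F
~(~P xor Q) -> (S <-> R) = F -> F = T
~Q = ~T = F
~P = ~T = F
~Q nor ~P = F nor F = T
(~(~P xor Q) -> (S <-> R)) <-> (~Q nor ~P) = T <-> T = T
Hence S2 is true.

S3: In symbols: (S -> (~Q nand ~R)) <-> (~P nor ~S)

~Q = ~T = F
~R = ~T = F
~Q nand ~R = F nand F = T
S -> (~Q nand ~R) = F -> T = T
~P = ~T = F
~S = ~F = T
~P nor ~S = F nor T = F
(S -> (~Q nand ~R)) <-> (~P nor ~S) = T <-> F = F
So S3 is false.

True statements: 2 (S1, S2).

2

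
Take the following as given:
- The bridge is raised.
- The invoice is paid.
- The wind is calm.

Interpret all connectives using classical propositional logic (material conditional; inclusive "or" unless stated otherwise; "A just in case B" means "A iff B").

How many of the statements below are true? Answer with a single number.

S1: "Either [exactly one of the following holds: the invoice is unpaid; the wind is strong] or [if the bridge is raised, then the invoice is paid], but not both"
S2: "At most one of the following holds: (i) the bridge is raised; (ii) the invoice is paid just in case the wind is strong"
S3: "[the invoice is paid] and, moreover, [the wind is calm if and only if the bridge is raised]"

3

Let N = "the invoice is paid" (T), P = "the wind is strong" (F), W = "the bridge is raised" (T).

S1: Parsed as (~N xor P) xor (W -> N)

~N = ~T = F
~N xor P = F xor F = F
W -> N = T -> T = T
(~N xor P) xor (W -> N) = F xor T = T
Hence S1 is true.

S2: Parsed as W nand (N <-> P)

N <-> P = T <-> F = F
W nand (N <-> P) = T nand F = T
So S2 is true.

S3: This is N & (~P <-> W).

~P = ~F = T
~P <-> W = T <-> T = T
N & (~P <-> W) = T & T = T
Hence S3 is true.

True statements: 3.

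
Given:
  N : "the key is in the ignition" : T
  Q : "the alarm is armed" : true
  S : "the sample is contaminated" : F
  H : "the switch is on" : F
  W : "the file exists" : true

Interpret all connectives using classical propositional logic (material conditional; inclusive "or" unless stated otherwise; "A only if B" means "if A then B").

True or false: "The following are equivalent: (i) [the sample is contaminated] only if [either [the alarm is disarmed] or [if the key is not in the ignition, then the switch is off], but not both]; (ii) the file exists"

The statement is true.

This is (S -> (not Q xor (not N -> not H))) iff W.

not Q = not True = False
not N = not True = False
not H = not False = True
not N -> not H = False -> True = True
not Q xor (not N -> not H) = False xor True = True
S -> (not Q xor (not N -> not H)) = False -> True = True
(S -> (not Q xor (not N -> not H))) iff W = True iff True = True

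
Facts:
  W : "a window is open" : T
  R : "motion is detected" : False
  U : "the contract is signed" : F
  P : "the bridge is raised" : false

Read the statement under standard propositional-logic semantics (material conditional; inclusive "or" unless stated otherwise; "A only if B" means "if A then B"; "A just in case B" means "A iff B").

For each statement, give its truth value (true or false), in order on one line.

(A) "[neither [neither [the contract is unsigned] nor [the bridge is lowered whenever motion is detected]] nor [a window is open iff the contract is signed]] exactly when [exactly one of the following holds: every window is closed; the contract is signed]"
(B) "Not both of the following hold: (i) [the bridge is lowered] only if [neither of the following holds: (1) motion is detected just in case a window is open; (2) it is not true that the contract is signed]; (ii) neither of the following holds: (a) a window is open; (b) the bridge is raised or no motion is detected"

(A): Formalization: ((not U nor (R -> not P)) nor (W iff U)) iff (not W xor U)

not U = not False = True
not P = not False = True
R -> not P = False -> True = True
not U nor (R -> not P) = True nor True = False
W iff U = True iff False = False
(not U nor (R -> not P)) nor (W iff U) = False nor False = True
not W = not True = False
not W xor U = False xor False = False
((not U nor (R -> not P)) nor (W iff U)) iff (not W xor U) = True iff False = False
Hence (A) is false.

(B): This is (not P -> ((R iff W) nor not U)) nand (W nor (P or not R)).

not P = not False = True
R iff W = False iff True = False
not U = not False = True
(R iff W) nor not U = False nor True = False
not P -> ((R iff W) nor not U) = True -> False = False
not R = not False = True
P or not R = False or True = True
W nor (P or not R) = True nor True = False
(not P -> ((R iff W) nor not U)) nand (W nor (P or not R)) = False nand False = True
So (B) is true.

(A) False, (B) True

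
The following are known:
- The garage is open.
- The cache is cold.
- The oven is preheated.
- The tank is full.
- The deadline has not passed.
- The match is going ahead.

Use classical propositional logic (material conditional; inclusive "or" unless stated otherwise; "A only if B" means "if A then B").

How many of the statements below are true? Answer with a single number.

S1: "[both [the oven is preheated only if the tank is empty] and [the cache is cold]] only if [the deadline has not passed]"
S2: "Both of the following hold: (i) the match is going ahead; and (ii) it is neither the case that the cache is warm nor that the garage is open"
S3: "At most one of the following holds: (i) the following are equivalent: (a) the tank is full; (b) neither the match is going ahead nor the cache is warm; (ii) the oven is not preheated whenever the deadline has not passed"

2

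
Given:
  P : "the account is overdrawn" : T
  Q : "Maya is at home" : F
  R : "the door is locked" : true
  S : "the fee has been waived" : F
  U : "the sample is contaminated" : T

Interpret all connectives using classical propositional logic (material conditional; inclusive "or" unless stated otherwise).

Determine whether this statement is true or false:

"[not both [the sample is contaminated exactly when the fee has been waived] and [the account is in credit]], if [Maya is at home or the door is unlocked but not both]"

True.

In symbols: (Q xor not R) -> ((U iff S) nand not P)

not R = not True = False
Q xor not R = False xor False = False
U iff S = True iff False = False
not P = not True = False
(U iff S) nand not P = False nand False = True
(Q xor not R) -> ((U iff S) nand not P) = False -> True = True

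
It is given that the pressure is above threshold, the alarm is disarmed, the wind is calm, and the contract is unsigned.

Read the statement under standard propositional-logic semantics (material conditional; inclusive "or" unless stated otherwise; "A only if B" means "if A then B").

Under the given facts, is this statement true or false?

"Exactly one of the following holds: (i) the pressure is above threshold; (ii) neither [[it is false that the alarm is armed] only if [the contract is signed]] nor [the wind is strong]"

False.

Let N = "the pressure is above threshold" (T), L = "the alarm is armed" (F), G = "the contract is signed" (F), W = "the wind is strong" (F).
This is N ⊕ ((¬L → G) ↓ W).

¬L = ¬F = T
¬L → G = T → F = F
(¬L → G) ↓ W = F ↓ F = T
N ⊕ ((¬L → G) ↓ W) = T ⊕ T = F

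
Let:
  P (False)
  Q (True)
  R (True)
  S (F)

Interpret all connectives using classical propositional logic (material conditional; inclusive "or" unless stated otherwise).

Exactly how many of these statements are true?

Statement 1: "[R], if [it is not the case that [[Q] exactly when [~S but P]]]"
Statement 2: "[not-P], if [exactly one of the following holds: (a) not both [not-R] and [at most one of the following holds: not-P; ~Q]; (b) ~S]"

Statement 1: In symbols: not (Q iff (not S and P)) -> R

not S = not False = True
not S and P = True and False = False
Q iff (not S and P) = True iff False = False
not (Q iff (not S and P)) = not False = True
not (Q iff (not S and P)) -> R = True -> True = True
Hence Statement 1 is true.

Statement 2: Formalization: ((not R nand (not P nand not Q)) xor not S) -> not P

not R = not True = False
not P = not False = True
not Q = not True = False
not P nand not Q = True nand False = True
not R nand (not P nand not Q) = False nand True = True
not S = not False = True
(not R nand (not P nand not Q)) xor not S = True xor True = False
not P = not False = True
((not R nand (not P nand not Q)) xor not S) -> not P = False -> True = True
Hence Statement 2 is true.

True statements: 2 (Statement 1, Statement 2).

2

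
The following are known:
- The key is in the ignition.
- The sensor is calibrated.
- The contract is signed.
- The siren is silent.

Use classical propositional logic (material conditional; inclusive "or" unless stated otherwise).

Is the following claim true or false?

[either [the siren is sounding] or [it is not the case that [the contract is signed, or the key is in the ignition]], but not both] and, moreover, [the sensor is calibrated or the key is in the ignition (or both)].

Let S = "the siren is sounding" (False), L = "the contract is signed" (True), V = "the key is in the ignition" (True), W = "the sensor is calibrated" (True).
This is (S xor not (L or V)) and (W or V).

L or V = True or True = True
not (L or V) = not True = False
S xor not (L or V) = False xor False = False
W or V = True or True = True
(S xor not (L or V)) and (W or V) = False and True = False

false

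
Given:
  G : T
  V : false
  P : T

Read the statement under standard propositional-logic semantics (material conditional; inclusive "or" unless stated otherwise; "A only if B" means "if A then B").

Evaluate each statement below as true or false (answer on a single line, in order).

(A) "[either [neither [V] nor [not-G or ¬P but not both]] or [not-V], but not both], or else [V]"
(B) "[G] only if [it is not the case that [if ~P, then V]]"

(A): Parsed as ((V nor (not G xor not P)) xor not V) or V

not G = not True = False
not P = not True = False
not G xor not P = False xor False = False
V nor (not G xor not P) = False nor False = True
not V = not False = True
(V nor (not G xor not P)) xor not V = True xor True = False
((V nor (not G xor not P)) xor not V) or V = False or False = False
So (A) is false.

(B): This is G -> not (not P -> V).

not P = not True = False
not P -> V = False -> False = True
not (not P -> V) = not True = False
G -> not (not P -> V) = True -> False = False
Thus (B) is false.

(A) false / (B) false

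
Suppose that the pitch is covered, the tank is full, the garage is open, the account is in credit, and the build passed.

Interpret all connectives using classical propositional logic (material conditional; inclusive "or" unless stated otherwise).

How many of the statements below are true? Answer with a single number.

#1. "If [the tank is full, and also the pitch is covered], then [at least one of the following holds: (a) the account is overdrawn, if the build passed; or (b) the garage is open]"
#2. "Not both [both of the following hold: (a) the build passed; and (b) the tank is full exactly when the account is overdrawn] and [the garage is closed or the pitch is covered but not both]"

2

Let S = "the tank is full" (T), G = "the pitch is covered" (T), U = "the build passed" (T), D = "the account is overdrawn" (F), L = "the garage is closed" (F).

#1: Parsed as (S ∧ G) → ((U → D) ∨ ¬L)

S ∧ G = T ∧ T = T
U → D = T → F = F
¬L = ¬F = T
(U → D) ∨ ¬L = F ∨ T = T
(S ∧ G) → ((U → D) ∨ ¬L) = T → T = T
Thus #1 is true.

#2: Parsed as (U ∧ (S ↔ D)) ↑ (L ⊕ G)

S ↔ D = T ↔ F = F
U ∧ (S ↔ D) = T ∧ F = F
L ⊕ G = F ⊕ T = T
(U ∧ (S ↔ D)) ↑ (L ⊕ G) = F ↑ T = T
Thus #2 is true.

Count: 2.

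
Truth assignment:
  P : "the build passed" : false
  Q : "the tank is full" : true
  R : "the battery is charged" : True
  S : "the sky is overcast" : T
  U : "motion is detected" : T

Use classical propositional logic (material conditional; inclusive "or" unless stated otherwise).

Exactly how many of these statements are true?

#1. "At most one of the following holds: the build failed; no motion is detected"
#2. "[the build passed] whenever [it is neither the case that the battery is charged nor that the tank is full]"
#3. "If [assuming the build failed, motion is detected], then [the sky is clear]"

2

#1: In symbols: ~P nand ~U

~P = ~F = T
~U = ~T = F
~P nand ~U = T nand F = T
Hence #1 is true.

#2: In symbols: (R nor Q) -> P

R nor Q = T nor T = F
(R nor Q) -> P = F -> F = T
So #2 is true.

#3: In symbols: (~P -> U) -> ~S

~P = ~F = T
~P -> U = T -> T = T
~S = ~T = F
(~P -> U) -> ~S = T -> F = F
Thus #3 is false.

2 of the 3 statements are true (#1, #2).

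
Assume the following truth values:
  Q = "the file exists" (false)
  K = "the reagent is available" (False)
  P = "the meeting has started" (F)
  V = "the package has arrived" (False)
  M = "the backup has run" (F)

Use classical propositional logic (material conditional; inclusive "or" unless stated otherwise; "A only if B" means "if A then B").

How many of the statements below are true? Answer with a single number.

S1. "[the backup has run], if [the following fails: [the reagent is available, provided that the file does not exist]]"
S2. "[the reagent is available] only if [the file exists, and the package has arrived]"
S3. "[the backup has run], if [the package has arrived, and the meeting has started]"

S1: In symbols: ~(~Q -> K) -> M

~Q = ~F = T
~Q -> K = T -> F = F
~(~Q -> K) = ~F = T
~(~Q -> K) -> M = T -> F = F
Thus S1 is false.

S2: Formalization: K -> (Q & V)

Q & V = F & F = F
K -> (Q & V) = F -> F = T
So S2 is true.

S3: This is (V & P) -> M.

V & P = F & F = F
(V & P) -> M = F -> F = T
Hence S3 is true.

2 of the 3 statements are true.

2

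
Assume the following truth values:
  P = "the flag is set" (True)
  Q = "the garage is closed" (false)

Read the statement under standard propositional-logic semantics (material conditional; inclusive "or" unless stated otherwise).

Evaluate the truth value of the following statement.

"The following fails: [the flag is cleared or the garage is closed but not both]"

The statement is true.

Parsed as ¬(¬P ⊕ Q)

¬P = ¬T = F
¬P ⊕ Q = F ⊕ F = F
¬(¬P ⊕ Q) = ¬F = T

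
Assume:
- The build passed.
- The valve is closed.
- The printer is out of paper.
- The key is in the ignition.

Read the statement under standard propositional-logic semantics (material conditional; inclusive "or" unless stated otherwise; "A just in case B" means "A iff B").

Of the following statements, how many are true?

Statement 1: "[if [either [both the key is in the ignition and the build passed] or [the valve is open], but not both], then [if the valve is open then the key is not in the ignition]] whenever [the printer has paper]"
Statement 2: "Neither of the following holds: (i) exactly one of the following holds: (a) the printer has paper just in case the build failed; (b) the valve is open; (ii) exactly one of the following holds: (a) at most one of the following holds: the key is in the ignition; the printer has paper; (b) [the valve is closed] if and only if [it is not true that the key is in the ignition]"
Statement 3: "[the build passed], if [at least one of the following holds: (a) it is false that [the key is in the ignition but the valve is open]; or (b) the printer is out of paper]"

Let D = "the printer has paper" (F), M = "the key is in the ignition" (T), K = "the build passed" (T), L = "the valve is open" (F).

Statement 1: Formalization: D -> (((M & K) xor L) -> (L -> ~M))

M & K = T & T = T
(M & K) xor L = T xor F = T
~M = ~T = F
L -> ~M = F -> F = T
((M & K) xor L) -> (L -> ~M) = T -> T = T
D -> (((M & K) xor L) -> (L -> ~M)) = F -> T = T
Thus Statement 1 is true.

Statement 2: Parsed as ((D <-> ~K) xor L) nor ((M nand D) xor (~L <-> ~M))

~K = ~T = F
D <-> ~K = F <-> F = T
(D <-> ~K) xor L = T xor F = T
M nand D = T nand F = T
~L = ~F = T
~M = ~T = F
~L <-> ~M = T <-> F = F
(M nand D) xor (~L <-> ~M) = T xor F = T
((D <-> ~K) xor L) nor ((M nand D) xor (~L <-> ~M)) = T nor T = F
So Statement 2 is false.

Statement 3: Parsed as (~(M & L) | ~D) -> K

M & L = T & F = F
~(M & L) = ~F = T
~D = ~F = T
~(M & L) | ~D = T | T = T
(~(M & L) | ~D) -> K = T -> T = T
Thus Statement 3 is true.

True statements: 2 (Statement 1, Statement 3).

2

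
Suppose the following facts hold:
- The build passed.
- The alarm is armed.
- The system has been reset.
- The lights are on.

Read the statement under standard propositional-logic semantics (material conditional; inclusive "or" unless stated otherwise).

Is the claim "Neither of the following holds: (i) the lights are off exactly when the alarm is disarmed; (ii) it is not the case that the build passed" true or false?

Let S = "the lights are on" (True), K = "the alarm is armed" (True), D = "the build passed" (True).
Formalization: (not S iff not K) nor not D

not S = not True = False
not K = not True = False
not S iff not K = False iff False = True
not D = not True = False
(not S iff not K) nor not D = True nor False = False

False.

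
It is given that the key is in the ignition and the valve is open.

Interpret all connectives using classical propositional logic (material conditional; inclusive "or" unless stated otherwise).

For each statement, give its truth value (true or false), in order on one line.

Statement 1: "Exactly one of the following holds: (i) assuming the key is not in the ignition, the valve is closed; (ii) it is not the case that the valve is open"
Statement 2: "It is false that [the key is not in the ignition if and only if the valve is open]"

Statement 1 true / Statement 2 true

Let P = "the key is in the ignition" (T), Q = "the valve is open" (T).

Statement 1: In symbols: (¬P → ¬Q) ⊕ ¬Q

¬P = ¬T = F
¬Q = ¬T = F
¬P → ¬Q = F → F = T
¬Q = ¬T = F
(¬P → ¬Q) ⊕ ¬Q = T ⊕ F = T
So Statement 1 is true.

Statement 2: In symbols: ¬(¬P ↔ Q)

¬P = ¬T = F
¬P ↔ Q = F ↔ T = F
¬(¬P ↔ Q) = ¬F = T
Thus Statement 2 is true.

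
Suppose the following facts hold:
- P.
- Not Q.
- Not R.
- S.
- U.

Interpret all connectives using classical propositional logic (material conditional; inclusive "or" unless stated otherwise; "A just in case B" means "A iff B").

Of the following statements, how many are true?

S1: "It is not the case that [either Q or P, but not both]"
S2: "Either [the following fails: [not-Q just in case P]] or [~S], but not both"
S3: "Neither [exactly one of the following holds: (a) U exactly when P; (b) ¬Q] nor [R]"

1

S1: Parsed as not (Q xor P)

Q xor P = False xor True = True
not (Q xor P) = not True = False
So S1 is false.

S2: Parsed as not (not Q iff P) xor not S

not Q = not False = True
not Q iff P = True iff True = True
not (not Q iff P) = not True = False
not S = not True = False
not (not Q iff P) xor not S = False xor False = False
Thus S2 is false.

S3: In symbols: ((U iff P) xor not Q) nor R

U iff P = True iff True = True
not Q = not False = True
(U iff P) xor not Q = True xor True = False
((U iff P) xor not Q) nor R = False nor False = True
So S3 is true.

Count: 1.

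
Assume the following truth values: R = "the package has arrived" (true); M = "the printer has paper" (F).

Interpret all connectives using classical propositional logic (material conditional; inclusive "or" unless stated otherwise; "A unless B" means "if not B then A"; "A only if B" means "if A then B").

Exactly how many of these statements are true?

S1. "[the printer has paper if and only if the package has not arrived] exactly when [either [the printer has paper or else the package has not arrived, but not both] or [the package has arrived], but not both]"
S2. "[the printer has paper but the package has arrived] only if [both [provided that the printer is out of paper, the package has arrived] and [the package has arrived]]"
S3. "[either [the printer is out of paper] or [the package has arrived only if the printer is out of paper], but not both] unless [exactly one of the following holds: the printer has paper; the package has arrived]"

S1: In symbols: (M ↔ ¬R) ↔ ((M ⊕ ¬R) ⊕ R)

¬R = ¬T = F
M ↔ ¬R = F ↔ F = T
¬R = ¬T = F
M ⊕ ¬R = F ⊕ F = F
(M ⊕ ¬R) ⊕ R = F ⊕ T = T
(M ↔ ¬R) ↔ ((M ⊕ ¬R) ⊕ R) = T ↔ T = T
So S1 is true.

S2: Parsed as (M ∧ R) → ((¬M → R) ∧ R)

M ∧ R = F ∧ T = F
¬M = ¬F = T
¬M → R = T → T = T
(¬M → R) ∧ R = T ∧ T = T
(M ∧ R) → ((¬M → R) ∧ R) = F → T = T
Hence S2 is true.

S3: Formalization: (¬M ⊕ (R → ¬M)) ∨ (M ⊕ R)

¬M = ¬F = T
¬M = ¬F = T
R → ¬M = T → T = T
¬M ⊕ (R → ¬M) = T ⊕ T = F
M ⊕ R = F ⊕ T = T
(¬M ⊕ (R → ¬M)) ∨ (M ⊕ R) = F ∨ T = T
Hence S3 is true.

True statements: 3.

3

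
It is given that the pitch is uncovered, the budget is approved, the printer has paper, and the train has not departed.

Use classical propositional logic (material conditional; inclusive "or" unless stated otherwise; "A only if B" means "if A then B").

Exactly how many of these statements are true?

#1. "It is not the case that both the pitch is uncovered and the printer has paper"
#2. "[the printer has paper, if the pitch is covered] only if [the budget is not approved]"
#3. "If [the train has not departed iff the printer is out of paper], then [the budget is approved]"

1

Let G = "the pitch is covered" (F), V = "the printer has paper" (T), P = "the budget is approved" (T), M = "the train has departed" (F).

#1: In symbols: ¬G ↑ V

¬G = ¬F = T
¬G ↑ V = T ↑ T = F
Hence #1 is false.

#2: Formalization: (G → V) → ¬P

G → V = F → T = T
¬P = ¬T = F
(G → V) → ¬P = T → F = F
Hence #2 is false.

#3: This is (¬M ↔ ¬V) → P.

¬M = ¬F = T
¬V = ¬T = F
¬M ↔ ¬V = T ↔ F = F
(¬M ↔ ¬V) → P = F → T = T
Thus #3 is true.

Count: 1.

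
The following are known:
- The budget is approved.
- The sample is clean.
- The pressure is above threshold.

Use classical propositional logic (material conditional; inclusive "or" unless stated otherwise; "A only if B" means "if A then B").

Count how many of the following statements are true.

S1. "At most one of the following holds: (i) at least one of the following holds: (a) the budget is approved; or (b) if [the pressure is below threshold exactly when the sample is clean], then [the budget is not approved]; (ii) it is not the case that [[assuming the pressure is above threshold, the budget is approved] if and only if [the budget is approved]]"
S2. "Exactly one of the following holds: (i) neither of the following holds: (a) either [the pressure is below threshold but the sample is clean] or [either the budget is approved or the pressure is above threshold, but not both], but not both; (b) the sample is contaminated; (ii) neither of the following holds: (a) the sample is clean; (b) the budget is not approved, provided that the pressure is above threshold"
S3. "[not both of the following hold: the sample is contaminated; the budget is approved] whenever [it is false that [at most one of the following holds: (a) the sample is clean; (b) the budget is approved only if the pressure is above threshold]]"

3

Let G = "the budget is approved" (T), L = "the pressure is above threshold" (T), N = "the sample is contaminated" (F).

S1: Parsed as (G ∨ ((¬L ↔ ¬N) → ¬G)) ↑ ¬((L → G) ↔ G)

¬L = ¬T = F
¬N = ¬F = T
¬L ↔ ¬N = F ↔ T = F
¬G = ¬T = F
(¬L ↔ ¬N) → ¬G = F → F = T
G ∨ ((¬L ↔ ¬N) → ¬G) = T ∨ T = T
L → G = T → T = T
(L → G) ↔ G = T ↔ T = T
¬((L → G) ↔ G) = ¬T = F
(G ∨ ((¬L ↔ ¬N) → ¬G)) ↑ ¬((L → G) ↔ G) = T ↑ F = T
So S1 is true.

S2: In symbols: (((¬L ∧ ¬N) ⊕ (G ⊕ L)) ↓ N) ⊕ (¬N ↓ (L → ¬G))

¬L = ¬T = F
¬N = ¬F = T
¬L ∧ ¬N = F ∧ T = F
G ⊕ L = T ⊕ T = F
(¬L ∧ ¬N) ⊕ (G ⊕ L) = F ⊕ F = F
((¬L ∧ ¬N) ⊕ (G ⊕ L)) ↓ N = F ↓ F = T
¬N = ¬F = T
¬G = ¬T = F
L → ¬G = T → F = F
¬N ↓ (L → ¬G) = T ↓ F = F
(((¬L ∧ ¬N) ⊕ (G ⊕ L)) ↓ N) ⊕ (¬N ↓ (L → ¬G)) = T ⊕ F = T
Thus S2 is true.

S3: This is ¬(¬N ↑ (G → L)) → (N ↑ G).

¬N = ¬F = T
G → L = T → T = T
¬N ↑ (G → L) = T ↑ T = F
¬(¬N ↑ (G → L)) = ¬F = T
N ↑ G = F ↑ T = T
¬(¬N ↑ (G → L)) → (N ↑ G) = T → T = T
Hence S3 is true.

3 of the 3 statements are true (S1, S2, S3).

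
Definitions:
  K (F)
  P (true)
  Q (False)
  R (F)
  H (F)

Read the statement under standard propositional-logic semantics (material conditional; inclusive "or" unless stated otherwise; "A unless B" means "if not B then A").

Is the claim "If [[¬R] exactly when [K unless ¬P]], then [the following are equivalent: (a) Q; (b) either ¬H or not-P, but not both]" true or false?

true

This is (not R iff (K or not P)) -> (Q iff (not H xor not P)).

not R = not False = True
not P = not True = False
K or not P = False or False = False
not R iff (K or not P) = True iff False = False
not H = not False = True
not P = not True = False
not H xor not P = True xor False = True
Q iff (not H xor not P) = False iff True = False
(not R iff (K or not P)) -> (Q iff (not H xor not P)) = False -> False = True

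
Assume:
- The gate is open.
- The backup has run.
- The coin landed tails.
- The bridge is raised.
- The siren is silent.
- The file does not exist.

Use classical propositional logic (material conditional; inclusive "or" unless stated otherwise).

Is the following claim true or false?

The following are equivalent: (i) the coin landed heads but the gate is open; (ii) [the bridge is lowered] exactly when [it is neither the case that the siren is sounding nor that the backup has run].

Let R = "the coin landed heads" (F), P = "the gate is open" (T), S = "the bridge is raised" (T), U = "the siren is sounding" (F), Q = "the backup has run" (T).
This is (R & P) <-> (~S <-> (U nor Q)).

R & P = F & T = F
~S = ~T = F
U nor Q = F nor T = F
~S <-> (U nor Q) = F <-> F = T
(R & P) <-> (~S <-> (U nor Q)) = F <-> T = F

False.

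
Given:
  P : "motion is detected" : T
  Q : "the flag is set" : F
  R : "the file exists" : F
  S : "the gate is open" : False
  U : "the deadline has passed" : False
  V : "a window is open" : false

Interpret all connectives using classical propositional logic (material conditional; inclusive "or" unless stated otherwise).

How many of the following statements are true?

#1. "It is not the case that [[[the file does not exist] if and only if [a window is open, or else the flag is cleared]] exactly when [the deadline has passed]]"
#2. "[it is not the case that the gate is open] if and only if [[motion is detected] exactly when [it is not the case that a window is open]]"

2

#1: Formalization: ~((~R <-> (V | ~Q)) <-> U)

~R = ~F = T
~Q = ~F = T
V | ~Q = F | T = T
~R <-> (V | ~Q) = T <-> T = T
(~R <-> (V | ~Q)) <-> U = T <-> F = F
~((~R <-> (V | ~Q)) <-> U) = ~F = T
Thus #1 is true.

#2: Parsed as ~S <-> (P <-> ~V)

~S = ~F = T
~V = ~F = T
P <-> ~V = T <-> T = T
~S <-> (P <-> ~V) = T <-> T = T
So #2 is true.

Count: 2.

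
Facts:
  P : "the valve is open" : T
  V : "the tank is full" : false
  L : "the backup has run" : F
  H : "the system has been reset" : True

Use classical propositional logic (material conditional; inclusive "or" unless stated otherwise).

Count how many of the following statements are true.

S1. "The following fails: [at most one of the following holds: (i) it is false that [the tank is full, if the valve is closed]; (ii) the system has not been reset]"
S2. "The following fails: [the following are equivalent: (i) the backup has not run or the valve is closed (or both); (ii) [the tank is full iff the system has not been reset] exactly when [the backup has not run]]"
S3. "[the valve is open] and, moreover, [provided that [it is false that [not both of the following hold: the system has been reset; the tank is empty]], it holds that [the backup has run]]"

0

S1: This is ¬(¬(¬P → V) ↑ ¬H).

¬P = ¬T = F
¬P → V = F → F = T
¬(¬P → V) = ¬T = F
¬H = ¬T = F
¬(¬P → V) ↑ ¬H = F ↑ F = T
¬(¬(¬P → V) ↑ ¬H) = ¬T = F
Thus S1 is false.

S2: In symbols: ¬((¬L ∨ ¬P) ↔ ((V ↔ ¬H) ↔ ¬L))

¬L = ¬F = T
¬P = ¬T = F
¬L ∨ ¬P = T ∨ F = T
¬H = ¬T = F
V ↔ ¬H = F ↔ F = T
¬L = ¬F = T
(V ↔ ¬H) ↔ ¬L = T ↔ T = T
(¬L ∨ ¬P) ↔ ((V ↔ ¬H) ↔ ¬L) = T ↔ T = T
¬((¬L ∨ ¬P) ↔ ((V ↔ ¬H) ↔ ¬L)) = ¬T = F
So S2 is false.

S3: Formalization: P ∧ (¬(H ↑ ¬V) → L)

¬V = ¬F = T
H ↑ ¬V = T ↑ T = F
¬(H ↑ ¬V) = ¬F = T
¬(H ↑ ¬V) → L = T → F = F
P ∧ (¬(H ↑ ¬V) → L) = T ∧ F = F
Thus S3 is false.

Count: 0.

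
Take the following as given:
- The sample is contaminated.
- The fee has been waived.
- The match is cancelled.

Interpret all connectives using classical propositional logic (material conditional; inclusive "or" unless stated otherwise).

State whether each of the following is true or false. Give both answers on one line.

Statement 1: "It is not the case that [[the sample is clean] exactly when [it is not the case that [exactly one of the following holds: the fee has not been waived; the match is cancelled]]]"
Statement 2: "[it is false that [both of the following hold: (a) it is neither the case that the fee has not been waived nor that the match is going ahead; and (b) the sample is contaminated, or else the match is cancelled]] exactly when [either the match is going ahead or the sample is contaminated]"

Statement 1 false; Statement 2 false

Let W = "the sample is contaminated" (True), V = "the fee has been waived" (True), G = "the match is cancelled" (True).

Statement 1: Formalization: not (not W iff not (not V xor G))

not W = not True = False
not V = not True = False
not V xor G = False xor True = True
not (not V xor G) = not True = False
not W iff not (not V xor G) = False iff False = True
not (not W iff not (not V xor G)) = not True = False
So Statement 1 is false.

Statement 2: Parsed as not ((not V nor not G) and (W or G)) iff (not G or W)

not V = not True = False
not G = not True = False
not V nor not G = False nor False = True
W or G = True or True = True
(not V nor not G) and (W or G) = True and True = True
not ((not V nor not G) and (W or G)) = not True = False
not G = not True = False
not G or W = False or True = True
not ((not V nor not G) and (W or G)) iff (not G or W) = False iff True = False
So Statement 2 is false.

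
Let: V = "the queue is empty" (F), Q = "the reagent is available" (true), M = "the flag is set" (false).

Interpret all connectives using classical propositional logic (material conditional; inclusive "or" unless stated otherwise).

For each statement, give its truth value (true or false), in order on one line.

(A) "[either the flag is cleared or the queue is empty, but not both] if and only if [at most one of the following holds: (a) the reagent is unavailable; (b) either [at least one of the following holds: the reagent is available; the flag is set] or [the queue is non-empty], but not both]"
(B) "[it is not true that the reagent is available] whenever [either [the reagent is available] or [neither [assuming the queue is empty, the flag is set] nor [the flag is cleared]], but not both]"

(A): In symbols: (not M xor V) iff (not Q nand ((Q or M) xor not V))

not M = not False = True
not M xor V = True xor False = True
not Q = not True = False
Q or M = True or False = True
not V = not False = True
(Q or M) xor not V = True xor True = False
not Q nand ((Q or M) xor not V) = False nand False = True
(not M xor V) iff (not Q nand ((Q or M) xor not V)) = True iff True = True
Hence (A) is true.

(B): Formalization: (Q xor ((V -> M) nor not M)) -> not Q

V -> M = False -> False = True
not M = not False = True
(V -> M) nor not M = True nor True = False
Q xor ((V -> M) nor not M) = True xor False = True
not Q = not True = False
(Q xor ((V -> M) nor not M)) -> not Q = True -> False = False
Hence (B) is false.

(A) T; (B) F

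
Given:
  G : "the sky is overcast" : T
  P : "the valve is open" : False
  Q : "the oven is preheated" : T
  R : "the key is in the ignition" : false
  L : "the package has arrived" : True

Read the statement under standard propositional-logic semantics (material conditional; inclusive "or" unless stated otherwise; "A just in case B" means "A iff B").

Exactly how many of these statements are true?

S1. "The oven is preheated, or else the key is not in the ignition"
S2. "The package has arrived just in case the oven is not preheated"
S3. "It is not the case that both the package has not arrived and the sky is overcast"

2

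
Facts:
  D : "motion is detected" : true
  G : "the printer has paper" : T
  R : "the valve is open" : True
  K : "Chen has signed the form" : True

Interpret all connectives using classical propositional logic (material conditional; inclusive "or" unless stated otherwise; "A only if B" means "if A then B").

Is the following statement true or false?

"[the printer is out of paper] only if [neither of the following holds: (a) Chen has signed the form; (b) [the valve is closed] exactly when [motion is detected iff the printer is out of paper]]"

Values: G=T, K=T, R=T, D=T.
Formalization: ~G -> (K nor (~R <-> (D <-> ~G)))

~G = ~T = F
~R = ~T = F
~G = ~T = F
D <-> ~G = T <-> F = F
~R <-> (D <-> ~G) = F <-> F = T
K nor (~R <-> (D <-> ~G)) = T nor T = F
~G -> (K nor (~R <-> (D <-> ~G))) = F -> F = T

True.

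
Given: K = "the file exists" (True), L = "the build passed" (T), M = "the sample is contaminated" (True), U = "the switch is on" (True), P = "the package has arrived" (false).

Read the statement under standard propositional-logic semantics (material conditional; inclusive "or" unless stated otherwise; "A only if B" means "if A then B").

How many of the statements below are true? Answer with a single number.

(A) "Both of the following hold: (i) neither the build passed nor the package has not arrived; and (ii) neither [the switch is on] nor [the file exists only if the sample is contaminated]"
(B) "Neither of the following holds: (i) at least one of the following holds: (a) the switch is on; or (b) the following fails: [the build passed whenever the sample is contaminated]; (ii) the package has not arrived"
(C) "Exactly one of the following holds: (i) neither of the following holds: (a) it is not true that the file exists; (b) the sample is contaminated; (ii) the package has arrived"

(A): In symbols: (L nor not P) and (U nor (K -> M))

not P = not False = True
L nor not P = True nor True = False
K -> M = True -> True = True
U nor (K -> M) = True nor True = False
(L nor not P) and (U nor (K -> M)) = False and False = False
Thus (A) is false.

(B): Parsed as (U or not (M -> L)) nor not P

M -> L = True -> True = True
not (M -> L) = not True = False
U or not (M -> L) = True or False = True
not P = not False = True
(U or not (M -> L)) nor not P = True nor True = False
So (B) is false.

(C): In symbols: (not K nor M) xor P

not K = not True = False
not K nor M = False nor True = False
(not K nor M) xor P = False xor False = False
Thus (C) is false.

0 of the 3 statements are true (none).

0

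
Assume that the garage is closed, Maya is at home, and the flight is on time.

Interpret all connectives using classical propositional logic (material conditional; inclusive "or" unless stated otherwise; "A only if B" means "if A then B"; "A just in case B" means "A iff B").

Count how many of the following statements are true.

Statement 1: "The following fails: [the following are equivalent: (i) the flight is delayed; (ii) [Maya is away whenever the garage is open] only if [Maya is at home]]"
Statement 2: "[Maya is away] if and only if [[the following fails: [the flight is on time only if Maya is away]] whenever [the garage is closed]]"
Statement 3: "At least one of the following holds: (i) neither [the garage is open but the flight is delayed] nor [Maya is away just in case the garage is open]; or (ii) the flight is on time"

2

Let R = "the flight is delayed" (F), P = "the garage is closed" (T), Q = "Maya is at home" (T).

Statement 1: This is ~(R <-> ((~P -> ~Q) -> Q)).

~P = ~T = F
~Q = ~T = F
~P -> ~Q = F -> F = T
(~P -> ~Q) -> Q = T -> T = T
R <-> ((~P -> ~Q) -> Q) = F <-> T = F
~(R <-> ((~P -> ~Q) -> Q)) = ~F = T
Hence Statement 1 is true.

Statement 2: This is ~Q <-> (P -> ~(~R -> ~Q)).

~Q = ~T = F
~R = ~F = T
~Q = ~T = F
~R -> ~Q = T -> F = F
~(~R -> ~Q) = ~F = T
P -> ~(~R -> ~Q) = T -> T = T
~Q <-> (P -> ~(~R -> ~Q)) = F <-> T = F
Thus Statement 2 is false.

Statement 3: Formalization: ((~P & R) nor (~Q <-> ~P)) | ~R

~P = ~T = F
~P & R = F & F = F
~Q = ~T = F
~P = ~T = F
~Q <-> ~P = F <-> F = T
(~P & R) nor (~Q <-> ~P) = F nor T = F
~R = ~F = T
((~P & R) nor (~Q <-> ~P)) | ~R = F | T = T
Hence Statement 3 is true.

Count: 2.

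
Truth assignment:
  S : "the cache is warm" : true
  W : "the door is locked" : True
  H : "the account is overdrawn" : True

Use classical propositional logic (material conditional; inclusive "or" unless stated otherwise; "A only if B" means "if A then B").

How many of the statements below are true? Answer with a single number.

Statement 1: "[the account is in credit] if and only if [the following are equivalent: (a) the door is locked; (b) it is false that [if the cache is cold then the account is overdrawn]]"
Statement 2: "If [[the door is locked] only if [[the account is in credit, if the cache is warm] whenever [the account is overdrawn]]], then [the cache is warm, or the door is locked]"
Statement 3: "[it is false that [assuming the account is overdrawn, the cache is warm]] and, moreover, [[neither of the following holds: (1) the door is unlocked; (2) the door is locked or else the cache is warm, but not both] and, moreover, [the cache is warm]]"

Statement 1: Parsed as not H iff (W iff not (not S -> H))

not H = not True = False
not S = not True = False
not S -> H = False -> True = True
not (not S -> H) = not True = False
W iff not (not S -> H) = True iff False = False
not H iff (W iff not (not S -> H)) = False iff False = True
Thus Statement 1 is true.

Statement 2: Parsed as (W -> (H -> (S -> not H))) -> (S or W)

not H = not True = False
S -> not H = True -> False = False
H -> (S -> not H) = True -> False = False
W -> (H -> (S -> not H)) = True -> False = False
S or W = True or True = True
(W -> (H -> (S -> not H))) -> (S or W) = False -> True = True
Thus Statement 2 is true.

Statement 3: Formalization: not (H -> S) and ((not W nor (W xor S)) and S)

H -> S = True -> True = True
not (H -> S) = not True = False
not W = not True = False
W xor S = True xor True = False
not W nor (W xor S) = False nor False = True
(not W nor (W xor S)) and S = True and True = True
not (H -> S) and ((not W nor (W xor S)) and S) = False and True = False
Thus Statement 3 is false.

Count: 2.

2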